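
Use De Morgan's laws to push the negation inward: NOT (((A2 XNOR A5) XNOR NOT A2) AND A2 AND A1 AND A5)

NOT ((A2 XNOR A5) XNOR NOT A2) OR NOT A2 OR NOT A1 OR NOT A5
De Morgan's: NOT(AND of terms) = OR of negations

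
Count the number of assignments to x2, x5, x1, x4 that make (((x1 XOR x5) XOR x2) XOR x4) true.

Satisfying assignments: (0,0,0,1), (0,0,1,0), (0,1,0,0), (0,1,1,1), (1,0,0,0), (1,0,1,1), (1,1,0,1), (1,1,1,0)
Count: 8 out of 16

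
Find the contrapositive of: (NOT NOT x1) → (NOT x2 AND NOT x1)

Contrapositive: NOT (NOT x2 AND NOT x1) → NOT x1
Note: A statement and its contrapositive are logically equivalent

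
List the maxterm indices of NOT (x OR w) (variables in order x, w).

ΠM(1, 2, 3) = (x OR NOT w) AND (NOT x OR w) AND (NOT x OR NOT w)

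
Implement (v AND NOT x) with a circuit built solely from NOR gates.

((v NOR v) NOR ((x NOR x) NOR (x NOR x)))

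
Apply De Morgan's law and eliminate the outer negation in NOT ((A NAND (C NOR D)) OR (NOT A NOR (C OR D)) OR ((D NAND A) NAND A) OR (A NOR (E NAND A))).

NOT (A NAND (C NOR D)) AND NOT (NOT A NOR (C OR D)) AND NOT ((D NAND A) NAND A) AND NOT (A NOR (E NAND A))
De Morgan's: NOT(OR of terms) = AND of negations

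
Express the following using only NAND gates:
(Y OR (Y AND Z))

((Y NAND Y) NAND (((Y NAND Z) NAND (Y NAND Z)) NAND ((Y NAND Z) NAND (Y NAND Z))))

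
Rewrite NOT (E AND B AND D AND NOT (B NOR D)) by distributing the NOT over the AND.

NOT E OR NOT B OR NOT D OR (B NOR D)
De Morgan's: NOT(AND of terms) = OR of negations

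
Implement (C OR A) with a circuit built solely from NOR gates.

((C NOR A) NOR (C NOR A))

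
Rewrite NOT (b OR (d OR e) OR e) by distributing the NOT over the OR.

NOT b AND NOT (d OR e) AND NOT e
De Morgan's: NOT(OR of terms) = AND of negations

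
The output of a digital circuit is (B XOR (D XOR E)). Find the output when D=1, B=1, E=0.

Substituting: (1 XOR (1 XOR 0))
= 0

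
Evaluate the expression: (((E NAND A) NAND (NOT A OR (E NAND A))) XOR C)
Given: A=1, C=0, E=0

Substituting: (((0 NAND 1) NAND (NOT 1 OR (0 NAND 1))) XOR 0)
= 0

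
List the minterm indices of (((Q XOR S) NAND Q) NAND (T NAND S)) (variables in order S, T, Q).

Σm(1, 3, 6, 7) = (NOT S AND NOT T AND Q) OR (NOT S AND T AND Q) OR (S AND T AND NOT Q) OR (S AND T AND Q)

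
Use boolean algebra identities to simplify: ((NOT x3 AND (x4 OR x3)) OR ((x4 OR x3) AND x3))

By distribution ((E AND v) OR (E AND NOT v) = E):
= (x4 OR x3)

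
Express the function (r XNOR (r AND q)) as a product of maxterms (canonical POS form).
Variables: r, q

ΠM(2) = (NOT r OR q)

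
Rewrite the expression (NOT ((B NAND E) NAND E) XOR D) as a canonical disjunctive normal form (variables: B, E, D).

(NOT B AND NOT E AND D) OR (NOT B AND E AND NOT D) OR (B AND NOT E AND D) OR (B AND E AND D)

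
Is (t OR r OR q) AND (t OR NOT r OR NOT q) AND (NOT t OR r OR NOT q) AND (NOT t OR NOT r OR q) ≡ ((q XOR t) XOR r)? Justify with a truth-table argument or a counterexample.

Yes, they are equivalent — the two output columns agree on all 8 assignments:
t | r | q | Expression 1 | Expression 2
---------------------------------------
0 | 0 | 0 | 0 | 0
0 | 0 | 1 | 1 | 1
0 | 1 | 0 | 1 | 1
0 | 1 | 1 | 0 | 0
1 | 0 | 0 | 1 | 1
1 | 0 | 1 | 0 | 0
1 | 1 | 0 | 0 | 0
1 | 1 | 1 | 1 | 1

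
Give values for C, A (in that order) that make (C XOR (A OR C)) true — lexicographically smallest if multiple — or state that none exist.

C=0, A=1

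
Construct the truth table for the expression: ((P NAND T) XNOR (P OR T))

P | T | Output
--------------
0 | 0 | 0
0 | 1 | 1
1 | 0 | 1
1 | 1 | 0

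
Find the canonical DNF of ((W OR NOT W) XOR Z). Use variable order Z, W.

(NOT Z AND NOT W) OR (NOT Z AND W)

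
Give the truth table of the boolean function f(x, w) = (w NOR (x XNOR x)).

x | w | Output
--------------
0 | 0 | 0
0 | 1 | 0
1 | 0 | 0
1 | 1 | 0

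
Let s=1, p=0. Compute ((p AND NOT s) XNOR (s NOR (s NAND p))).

Substituting: ((0 AND NOT 1) XNOR (1 NOR (1 NAND 0)))
= 1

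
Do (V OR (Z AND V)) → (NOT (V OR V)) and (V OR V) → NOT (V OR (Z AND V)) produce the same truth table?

Yes, Contrapositive is always equivalent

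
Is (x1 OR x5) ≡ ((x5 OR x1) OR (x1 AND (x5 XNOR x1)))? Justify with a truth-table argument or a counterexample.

Yes, they are equivalent — the two output columns agree on all 4 assignments:
x1 | x5 | Expression 1 | Expression 2
-------------------------------------
0 | 0 | 0 | 0
0 | 1 | 1 | 1
1 | 0 | 1 | 1
1 | 1 | 1 | 1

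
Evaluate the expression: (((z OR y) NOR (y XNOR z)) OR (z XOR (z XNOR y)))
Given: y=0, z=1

Substituting: (((1 OR 0) NOR (0 XNOR 1)) OR (1 XOR (1 XNOR 0)))
= 1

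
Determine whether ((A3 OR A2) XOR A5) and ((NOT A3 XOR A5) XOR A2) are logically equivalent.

No. Counterexample: with A3=0, A5=0, A2=0, Expression 1 = 0 but Expression 2 = 1.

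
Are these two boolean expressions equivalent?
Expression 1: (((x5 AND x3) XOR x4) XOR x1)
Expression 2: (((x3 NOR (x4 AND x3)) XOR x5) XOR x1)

No. Counterexample: with x4=0, x3=0, x5=0, x1=0, Expression 1 = 0 but Expression 2 = 1.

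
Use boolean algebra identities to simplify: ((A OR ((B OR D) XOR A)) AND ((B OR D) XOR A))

By absorption (E AND (E OR v) = E):
= ((B OR D) XOR A)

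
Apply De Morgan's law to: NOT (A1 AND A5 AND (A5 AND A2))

NOT A1 OR NOT A5 OR NOT (A5 AND A2)
De Morgan's: NOT(AND of terms) = OR of negations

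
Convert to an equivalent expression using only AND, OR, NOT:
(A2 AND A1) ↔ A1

((A2 AND A1) AND A1) OR (NOT (A2 AND A1) AND NOT A1)
(Biconditional = both true or both false)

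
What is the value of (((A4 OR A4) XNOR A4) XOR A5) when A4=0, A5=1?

Substituting: (((0 OR 0) XNOR 0) XOR 1)
= 0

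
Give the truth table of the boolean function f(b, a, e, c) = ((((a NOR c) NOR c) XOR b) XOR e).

b | a | e | c | Output
----------------------
0 | 0 | 0 | 0 | 0
0 | 0 | 0 | 1 | 0
0 | 0 | 1 | 0 | 1
0 | 0 | 1 | 1 | 1
0 | 1 | 0 | 0 | 1
0 | 1 | 0 | 1 | 0
0 | 1 | 1 | 0 | 0
0 | 1 | 1 | 1 | 1
1 | 0 | 0 | 0 | 1
1 | 0 | 0 | 1 | 1
1 | 0 | 1 | 0 | 0
1 | 0 | 1 | 1 | 0
1 | 1 | 0 | 0 | 0
1 | 1 | 0 | 1 | 1
1 | 1 | 1 | 0 | 1
1 | 1 | 1 | 1 | 0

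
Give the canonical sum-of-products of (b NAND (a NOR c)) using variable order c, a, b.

Σm(0, 2, 3, 4, 5, 6, 7) = (NOT c AND NOT a AND NOT b) OR (NOT c AND a AND NOT b) OR (NOT c AND a AND b) OR (c AND NOT a AND NOT b) OR (c AND NOT a AND b) OR (c AND a AND NOT b) OR (c AND a AND b)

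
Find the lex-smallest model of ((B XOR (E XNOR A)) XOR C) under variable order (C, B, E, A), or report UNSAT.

C=0, B=0, E=0, A=0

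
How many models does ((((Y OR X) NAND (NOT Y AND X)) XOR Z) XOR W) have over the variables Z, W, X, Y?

Satisfying assignments: (0,0,0,0), (0,0,0,1), (0,0,1,1), (0,1,1,0), (1,0,1,0), (1,1,0,0), (1,1,0,1), (1,1,1,1)
Count: 8 out of 16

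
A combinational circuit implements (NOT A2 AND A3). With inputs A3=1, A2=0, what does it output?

Substituting: (NOT 0 AND 1)
= 1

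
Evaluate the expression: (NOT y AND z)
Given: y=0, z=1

Substituting: (NOT 0 AND 1)
= 1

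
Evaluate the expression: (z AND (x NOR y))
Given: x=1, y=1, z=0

Substituting: (0 AND (1 NOR 1))
= 0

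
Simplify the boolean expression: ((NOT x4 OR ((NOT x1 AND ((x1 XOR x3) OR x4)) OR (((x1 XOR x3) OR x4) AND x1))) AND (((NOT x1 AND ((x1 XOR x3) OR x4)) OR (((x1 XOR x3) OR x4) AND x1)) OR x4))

By distribution ((E OR v) AND (E OR NOT v) = E) then distribution ((E AND v) OR (E AND NOT v) = E):
= ((x1 XOR x3) OR x4)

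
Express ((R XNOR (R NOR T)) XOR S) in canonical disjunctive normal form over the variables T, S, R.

(NOT T AND S AND NOT R) OR (NOT T AND S AND R) OR (T AND NOT S AND NOT R) OR (T AND S AND R)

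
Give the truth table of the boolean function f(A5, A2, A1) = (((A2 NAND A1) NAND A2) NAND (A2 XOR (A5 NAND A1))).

A5 | A2 | A1 | Output
---------------------
0 | 0 | 0 | 0
0 | 0 | 1 | 0
0 | 1 | 0 | 1
0 | 1 | 1 | 1
1 | 0 | 0 | 0
1 | 0 | 1 | 1
1 | 1 | 0 | 1
1 | 1 | 1 | 0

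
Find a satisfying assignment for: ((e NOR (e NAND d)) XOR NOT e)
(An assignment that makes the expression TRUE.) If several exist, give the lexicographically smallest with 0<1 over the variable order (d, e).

d=0, e=0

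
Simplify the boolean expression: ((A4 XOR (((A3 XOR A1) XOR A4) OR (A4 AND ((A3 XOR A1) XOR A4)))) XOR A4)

By XOR self-cancellation ((E XOR v) XOR v = E) then absorption (E OR (E AND v) = E):
= ((A3 XOR A1) XOR A4)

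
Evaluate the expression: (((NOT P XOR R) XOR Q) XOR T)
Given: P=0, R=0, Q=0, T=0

Substituting: (((NOT 0 XOR 0) XOR 0) XOR 0)
= 1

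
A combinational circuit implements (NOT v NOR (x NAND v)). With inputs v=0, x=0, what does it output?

Substituting: (NOT 0 NOR (0 NAND 0))
= 0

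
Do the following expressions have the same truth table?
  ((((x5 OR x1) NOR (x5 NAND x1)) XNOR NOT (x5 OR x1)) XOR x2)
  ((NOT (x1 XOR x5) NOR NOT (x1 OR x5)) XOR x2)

No. Counterexample: with x1=1, x2=0, x5=1, Expression 1 = 1 but Expression 2 = 0.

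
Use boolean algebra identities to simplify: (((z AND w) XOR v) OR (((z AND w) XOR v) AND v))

By absorption (E OR (E AND v) = E):
= ((z AND w) XOR v)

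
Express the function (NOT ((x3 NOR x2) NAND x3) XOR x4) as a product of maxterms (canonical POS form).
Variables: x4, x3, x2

ΠM(0, 1, 2, 3) = (x4 OR x3 OR x2) AND (x4 OR x3 OR NOT x2) AND (x4 OR NOT x3 OR x2) AND (x4 OR NOT x3 OR NOT x2)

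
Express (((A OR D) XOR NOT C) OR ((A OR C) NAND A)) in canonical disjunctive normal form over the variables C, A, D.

(NOT C AND NOT A AND NOT D) OR (NOT C AND NOT A AND D) OR (C AND NOT A AND NOT D) OR (C AND NOT A AND D) OR (C AND A AND NOT D) OR (C AND A AND D)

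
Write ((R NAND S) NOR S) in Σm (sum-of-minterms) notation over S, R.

Σm() = FALSE (no minterms)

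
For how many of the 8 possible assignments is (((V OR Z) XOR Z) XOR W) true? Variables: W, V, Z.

Satisfying assignments: (0,1,0), (1,0,0), (1,0,1), (1,1,1)
Count: 4 out of 8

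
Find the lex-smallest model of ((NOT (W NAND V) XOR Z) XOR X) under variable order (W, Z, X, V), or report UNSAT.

W=0, Z=0, X=1, V=0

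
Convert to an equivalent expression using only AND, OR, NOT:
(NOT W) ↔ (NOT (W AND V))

((NOT W) AND (NOT (W AND V))) OR (W AND (W AND V))
(Biconditional = both true or both false)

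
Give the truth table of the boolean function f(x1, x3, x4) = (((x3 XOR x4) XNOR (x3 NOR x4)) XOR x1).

x1 | x3 | x4 | Output
---------------------
0 | 0 | 0 | 0
0 | 0 | 1 | 0
0 | 1 | 0 | 0
0 | 1 | 1 | 1
1 | 0 | 0 | 1
1 | 0 | 1 | 1
1 | 1 | 0 | 1
1 | 1 | 1 | 0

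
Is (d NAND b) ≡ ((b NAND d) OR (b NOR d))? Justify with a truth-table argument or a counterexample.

Yes, they are equivalent — the two output columns agree on all 4 assignments:
d | b | Expression 1 | Expression 2
-----------------------------------
0 | 0 | 1 | 1
0 | 1 | 1 | 1
1 | 0 | 1 | 1
1 | 1 | 0 | 0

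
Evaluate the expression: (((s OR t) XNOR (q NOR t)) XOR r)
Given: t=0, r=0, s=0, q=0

Substituting: (((0 OR 0) XNOR (0 NOR 0)) XOR 0)
= 0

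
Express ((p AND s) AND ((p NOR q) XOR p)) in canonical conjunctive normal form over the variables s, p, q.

(s OR p OR q) AND (s OR p OR NOT q) AND (s OR NOT p OR q) AND (s OR NOT p OR NOT q) AND (NOT s OR p OR q) AND (NOT s OR p OR NOT q)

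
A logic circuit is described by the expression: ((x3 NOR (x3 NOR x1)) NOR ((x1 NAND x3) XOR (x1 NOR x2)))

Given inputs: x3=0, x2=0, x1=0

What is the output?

Substituting: ((0 NOR (0 NOR 0)) NOR ((0 NAND 0) XOR (0 NOR 0)))
= 1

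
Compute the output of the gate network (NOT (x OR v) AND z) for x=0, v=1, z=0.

Substituting: (NOT (0 OR 1) AND 0)
= 0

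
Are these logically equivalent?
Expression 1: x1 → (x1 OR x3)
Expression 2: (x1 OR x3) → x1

No, Converse is not equivalent to original (counterexample: x3=1, x1=0)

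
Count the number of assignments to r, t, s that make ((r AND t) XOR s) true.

Satisfying assignments: (0,0,1), (0,1,1), (1,0,1), (1,1,0)
Count: 4 out of 8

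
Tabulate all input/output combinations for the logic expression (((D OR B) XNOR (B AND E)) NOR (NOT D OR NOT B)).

B | E | D | Output
------------------
0 | 0 | 0 | 0
0 | 0 | 1 | 0
0 | 1 | 0 | 0
0 | 1 | 1 | 0
1 | 0 | 0 | 0
1 | 0 | 1 | 1
1 | 1 | 0 | 0
1 | 1 | 1 | 0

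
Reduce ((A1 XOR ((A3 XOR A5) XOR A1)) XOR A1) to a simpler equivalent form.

By XOR self-cancellation ((E XOR v) XOR v = E):
= ((A3 XOR A5) XOR A1)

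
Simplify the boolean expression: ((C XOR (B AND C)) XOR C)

By XOR self-cancellation ((E XOR v) XOR v = E):
= (B AND C)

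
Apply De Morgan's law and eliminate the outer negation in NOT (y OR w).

NOT y AND NOT w
De Morgan's: NOT(OR of terms) = AND of negations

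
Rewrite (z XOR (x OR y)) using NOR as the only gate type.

((((z NOR ((x NOR y) NOR (x NOR y))) NOR (z NOR ((x NOR y) NOR (x NOR y)))) NOR ((z NOR ((x NOR y) NOR (x NOR y))) NOR (z NOR ((x NOR y) NOR (x NOR y))))) NOR ((((z NOR z) NOR (((x NOR y) NOR (x NOR y)) NOR ((x NOR y) NOR (x NOR y)))) NOR ((z NOR z) NOR (((x NOR y) NOR (x NOR y)) NOR ((x NOR y) NOR (x NOR y))))) NOR (((z NOR z) NOR (((x NOR y) NOR (x NOR y)) NOR ((x NOR y) NOR (x NOR y)))) NOR ((z NOR z) NOR (((x NOR y) NOR (x NOR y)) NOR ((x NOR y) NOR (x NOR y)))))))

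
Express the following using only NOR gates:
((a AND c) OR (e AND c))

((((a NOR a) NOR (c NOR c)) NOR ((e NOR e) NOR (c NOR c))) NOR (((a NOR a) NOR (c NOR c)) NOR ((e NOR e) NOR (c NOR c))))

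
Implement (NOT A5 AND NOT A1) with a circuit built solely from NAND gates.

(((A5 NAND A5) NAND (A1 NAND A1)) NAND ((A5 NAND A5) NAND (A1 NAND A1)))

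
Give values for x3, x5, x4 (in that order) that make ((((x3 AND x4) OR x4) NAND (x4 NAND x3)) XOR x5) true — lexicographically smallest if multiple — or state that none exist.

x3=0, x5=0, x4=0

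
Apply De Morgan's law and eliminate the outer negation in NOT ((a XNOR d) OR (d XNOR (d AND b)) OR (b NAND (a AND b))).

NOT (a XNOR d) AND NOT (d XNOR (d AND b)) AND NOT (b NAND (a AND b))
De Morgan's: NOT(OR of terms) = AND of negations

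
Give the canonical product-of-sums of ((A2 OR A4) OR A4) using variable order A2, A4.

ΠM(0) = (A2 OR A4)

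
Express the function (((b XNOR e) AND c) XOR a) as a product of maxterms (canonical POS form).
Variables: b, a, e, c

ΠM(0, 2, 3, 5, 8, 9, 10, 15) = (b OR a OR e OR c) AND (b OR a OR NOT e OR c) AND (b OR a OR NOT e OR NOT c) AND (b OR NOT a OR e OR NOT c) AND (NOT b OR a OR e OR c) AND (NOT b OR a OR e OR NOT c) AND (NOT b OR a OR NOT e OR c) AND (NOT b OR NOT a OR NOT e OR NOT c)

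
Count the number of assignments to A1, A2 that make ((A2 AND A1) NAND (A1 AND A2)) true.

Satisfying assignments: (0,0), (0,1), (1,0)
Count: 3 out of 4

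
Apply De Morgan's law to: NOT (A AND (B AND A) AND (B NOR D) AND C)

NOT A OR NOT (B AND A) OR NOT (B NOR D) OR NOT C
De Morgan's: NOT(AND of terms) = OR of negations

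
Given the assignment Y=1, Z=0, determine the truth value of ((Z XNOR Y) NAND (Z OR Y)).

Substituting: ((0 XNOR 1) NAND (0 OR 1))
= 1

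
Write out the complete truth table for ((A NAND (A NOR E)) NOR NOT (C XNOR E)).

C | A | E | Output
------------------
0 | 0 | 0 | 0
0 | 0 | 1 | 0
0 | 1 | 0 | 0
0 | 1 | 1 | 0
1 | 0 | 0 | 0
1 | 0 | 1 | 0
1 | 1 | 0 | 0
1 | 1 | 1 | 0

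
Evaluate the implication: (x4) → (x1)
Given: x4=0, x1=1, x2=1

Antecedent (x4) = 0; consequent (x1) = 1.
0 → 1 = 1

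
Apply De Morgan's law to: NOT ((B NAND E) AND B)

NOT (B NAND E) OR NOT B
De Morgan's: NOT(AND of terms) = OR of negations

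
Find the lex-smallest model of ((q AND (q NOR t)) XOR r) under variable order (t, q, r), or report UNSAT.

t=0, q=0, r=1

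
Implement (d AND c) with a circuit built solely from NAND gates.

((d NAND c) NAND (d NAND c))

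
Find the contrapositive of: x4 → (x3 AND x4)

Contrapositive: NOT (x3 AND x4) → NOT x4
Note: A statement and its contrapositive are logically equivalent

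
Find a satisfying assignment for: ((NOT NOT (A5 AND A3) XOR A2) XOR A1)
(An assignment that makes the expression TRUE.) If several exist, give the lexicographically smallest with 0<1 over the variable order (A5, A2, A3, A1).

A5=0, A2=0, A3=0, A1=1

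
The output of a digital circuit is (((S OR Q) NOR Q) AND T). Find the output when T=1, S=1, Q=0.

Substituting: (((1 OR 0) NOR 0) AND 1)
= 0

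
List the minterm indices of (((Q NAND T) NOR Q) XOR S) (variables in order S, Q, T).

Σm(4, 5, 6, 7) = (S AND NOT Q AND NOT T) OR (S AND NOT Q AND T) OR (S AND Q AND NOT T) OR (S AND Q AND T)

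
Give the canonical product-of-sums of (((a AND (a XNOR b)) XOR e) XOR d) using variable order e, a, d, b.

ΠM(0, 1, 4, 7, 10, 11, 13, 14) = (e OR a OR d OR b) AND (e OR a OR d OR NOT b) AND (e OR NOT a OR d OR b) AND (e OR NOT a OR NOT d OR NOT b) AND (NOT e OR a OR NOT d OR b) AND (NOT e OR a OR NOT d OR NOT b) AND (NOT e OR NOT a OR d OR NOT b) AND (NOT e OR NOT a OR NOT d OR b)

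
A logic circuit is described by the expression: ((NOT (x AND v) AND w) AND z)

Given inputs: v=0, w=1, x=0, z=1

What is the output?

Substituting: ((NOT (0 AND 0) AND 1) AND 1)
= 1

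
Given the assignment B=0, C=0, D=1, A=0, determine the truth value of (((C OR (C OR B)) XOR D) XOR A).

Substituting: (((0 OR (0 OR 0)) XOR 1) XOR 0)
= 1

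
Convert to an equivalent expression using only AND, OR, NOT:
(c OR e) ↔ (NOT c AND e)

((c OR e) AND (NOT c AND e)) OR (NOT (c OR e) AND NOT (NOT c AND e))
(Biconditional = both true or both false)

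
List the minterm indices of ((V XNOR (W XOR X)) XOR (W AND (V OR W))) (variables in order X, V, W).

Σm(0, 1, 6, 7) = (NOT X AND NOT V AND NOT W) OR (NOT X AND NOT V AND W) OR (X AND V AND NOT W) OR (X AND V AND W)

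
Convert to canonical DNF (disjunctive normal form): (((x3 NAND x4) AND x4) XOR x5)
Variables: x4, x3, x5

(NOT x4 AND NOT x3 AND x5) OR (NOT x4 AND x3 AND x5) OR (x4 AND NOT x3 AND NOT x5) OR (x4 AND x3 AND x5)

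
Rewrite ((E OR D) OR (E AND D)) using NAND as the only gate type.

((((E NAND E) NAND (D NAND D)) NAND ((E NAND E) NAND (D NAND D))) NAND (((E NAND D) NAND (E NAND D)) NAND ((E NAND D) NAND (E NAND D))))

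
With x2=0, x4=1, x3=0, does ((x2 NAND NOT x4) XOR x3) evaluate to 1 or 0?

Substituting: ((0 NAND NOT 1) XOR 0)
= 1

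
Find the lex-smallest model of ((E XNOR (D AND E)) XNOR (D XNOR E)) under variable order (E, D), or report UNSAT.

E=0, D=0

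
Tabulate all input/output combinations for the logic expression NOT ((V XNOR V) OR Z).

V | Z | Output
--------------
0 | 0 | 0
0 | 1 | 0
1 | 0 | 0
1 | 1 | 0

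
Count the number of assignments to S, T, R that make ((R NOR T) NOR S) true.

Satisfying assignments: (0,0,1), (0,1,0), (0,1,1)
Count: 3 out of 8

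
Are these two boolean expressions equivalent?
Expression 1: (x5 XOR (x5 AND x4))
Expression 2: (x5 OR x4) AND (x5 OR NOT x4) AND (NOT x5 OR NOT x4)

Yes, they are equivalent — the two output columns agree on all 4 assignments:
x5 | x4 | Expression 1 | Expression 2
-------------------------------------
0 | 0 | 0 | 0
0 | 1 | 0 | 0
1 | 0 | 1 | 1
1 | 1 | 0 | 0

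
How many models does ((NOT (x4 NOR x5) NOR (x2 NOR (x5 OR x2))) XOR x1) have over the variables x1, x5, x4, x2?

Satisfying assignments: (0,0,0,1), (1,0,0,0), (1,0,1,0), (1,0,1,1), (1,1,0,0), (1,1,0,1), (1,1,1,0), (1,1,1,1)
Count: 8 out of 16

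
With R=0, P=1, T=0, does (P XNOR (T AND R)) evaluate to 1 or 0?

Substituting: (1 XNOR (0 AND 0))
= 0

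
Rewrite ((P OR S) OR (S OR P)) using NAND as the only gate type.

((((P NAND P) NAND (S NAND S)) NAND ((P NAND P) NAND (S NAND S))) NAND (((S NAND S) NAND (P NAND P)) NAND ((S NAND S) NAND (P NAND P))))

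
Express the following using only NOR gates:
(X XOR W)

((((X NOR W) NOR (X NOR W)) NOR ((X NOR W) NOR (X NOR W))) NOR ((((X NOR X) NOR (W NOR W)) NOR ((X NOR X) NOR (W NOR W))) NOR (((X NOR X) NOR (W NOR W)) NOR ((X NOR X) NOR (W NOR W)))))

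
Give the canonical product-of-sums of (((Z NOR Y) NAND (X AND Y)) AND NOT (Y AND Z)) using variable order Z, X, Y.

ΠM(5, 7) = (NOT Z OR X OR NOT Y) AND (NOT Z OR NOT X OR NOT Y)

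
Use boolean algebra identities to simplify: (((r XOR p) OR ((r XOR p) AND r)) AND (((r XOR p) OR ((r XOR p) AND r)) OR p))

By absorption (E AND (E OR v) = E) then absorption (E OR (E AND v) = E):
= (r XOR p)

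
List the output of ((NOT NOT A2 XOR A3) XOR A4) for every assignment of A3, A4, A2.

A3 | A4 | A2 | Output
---------------------
0 | 0 | 0 | 0
0 | 0 | 1 | 1
0 | 1 | 0 | 1
0 | 1 | 1 | 0
1 | 0 | 0 | 1
1 | 0 | 1 | 0
1 | 1 | 0 | 0
1 | 1 | 1 | 1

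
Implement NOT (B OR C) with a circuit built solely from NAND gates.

(((B NAND B) NAND (C NAND C)) NAND ((B NAND B) NAND (C NAND C)))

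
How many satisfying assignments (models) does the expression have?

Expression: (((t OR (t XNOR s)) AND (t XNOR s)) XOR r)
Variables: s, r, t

Satisfying assignments: (0,0,0), (0,1,1), (1,0,1), (1,1,0)
Count: 4 out of 8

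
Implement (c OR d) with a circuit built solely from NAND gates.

((c NAND c) NAND (d NAND d))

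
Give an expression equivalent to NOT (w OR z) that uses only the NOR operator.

(((w NOR z) NOR (w NOR z)) NOR ((w NOR z) NOR (w NOR z)))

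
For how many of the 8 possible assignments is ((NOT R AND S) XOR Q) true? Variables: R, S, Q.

Satisfying assignments: (0,0,1), (0,1,0), (1,0,1), (1,1,1)
Count: 4 out of 8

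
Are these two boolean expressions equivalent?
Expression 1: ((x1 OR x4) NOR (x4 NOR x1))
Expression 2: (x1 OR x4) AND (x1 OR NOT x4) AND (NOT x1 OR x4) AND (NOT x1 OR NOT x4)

Yes, they are equivalent — the two output columns agree on all 4 assignments:
x1 | x4 | Expression 1 | Expression 2
-------------------------------------
0 | 0 | 0 | 0
0 | 1 | 0 | 0
1 | 0 | 0 | 0
1 | 1 | 0 | 0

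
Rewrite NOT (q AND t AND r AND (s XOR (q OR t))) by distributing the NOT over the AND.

NOT q OR NOT t OR NOT r OR NOT (s XOR (q OR t))
De Morgan's: NOT(AND of terms) = OR of negations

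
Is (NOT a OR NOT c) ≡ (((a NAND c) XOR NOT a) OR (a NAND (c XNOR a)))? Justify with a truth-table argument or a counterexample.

Yes, they are equivalent — the two output columns agree on all 4 assignments:
a | c | Expression 1 | Expression 2
-----------------------------------
0 | 0 | 1 | 1
0 | 1 | 1 | 1
1 | 0 | 1 | 1
1 | 1 | 0 | 0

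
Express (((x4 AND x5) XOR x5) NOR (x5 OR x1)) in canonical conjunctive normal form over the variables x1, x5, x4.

(x1 OR NOT x5 OR x4) AND (x1 OR NOT x5 OR NOT x4) AND (NOT x1 OR x5 OR x4) AND (NOT x1 OR x5 OR NOT x4) AND (NOT x1 OR NOT x5 OR x4) AND (NOT x1 OR NOT x5 OR NOT x4)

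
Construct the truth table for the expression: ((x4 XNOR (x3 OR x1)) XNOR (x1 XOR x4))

x4 | x1 | x3 | Output
---------------------
0 | 0 | 0 | 0
0 | 0 | 1 | 1
0 | 1 | 0 | 0
0 | 1 | 1 | 0
1 | 0 | 0 | 0
1 | 0 | 1 | 1
1 | 1 | 0 | 0
1 | 1 | 1 | 0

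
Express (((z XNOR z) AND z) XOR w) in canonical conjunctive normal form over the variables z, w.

(z OR w) AND (NOT z OR NOT w)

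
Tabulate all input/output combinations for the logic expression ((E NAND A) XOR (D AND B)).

E | D | A | B | Output
----------------------
0 | 0 | 0 | 0 | 1
0 | 0 | 0 | 1 | 1
0 | 0 | 1 | 0 | 1
0 | 0 | 1 | 1 | 1
0 | 1 | 0 | 0 | 1
0 | 1 | 0 | 1 | 0
0 | 1 | 1 | 0 | 1
0 | 1 | 1 | 1 | 0
1 | 0 | 0 | 0 | 1
1 | 0 | 0 | 1 | 1
1 | 0 | 1 | 0 | 0
1 | 0 | 1 | 1 | 0
1 | 1 | 0 | 0 | 1
1 | 1 | 0 | 1 | 0
1 | 1 | 1 | 0 | 0
1 | 1 | 1 | 1 | 1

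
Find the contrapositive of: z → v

Contrapositive: NOT v → NOT z
Note: A statement and its contrapositive are logically equivalent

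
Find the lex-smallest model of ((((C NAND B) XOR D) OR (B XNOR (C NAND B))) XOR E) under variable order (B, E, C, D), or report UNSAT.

B=0, E=0, C=0, D=0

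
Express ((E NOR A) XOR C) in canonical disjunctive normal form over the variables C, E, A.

(NOT C AND NOT E AND NOT A) OR (C AND NOT E AND A) OR (C AND E AND NOT A) OR (C AND E AND A)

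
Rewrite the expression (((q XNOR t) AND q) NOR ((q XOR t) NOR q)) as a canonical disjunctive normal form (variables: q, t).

(NOT q AND t) OR (q AND NOT t)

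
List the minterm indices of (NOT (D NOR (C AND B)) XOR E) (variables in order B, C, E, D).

Σm(1, 2, 5, 6, 9, 10, 12, 13) = (NOT B AND NOT C AND NOT E AND D) OR (NOT B AND NOT C AND E AND NOT D) OR (NOT B AND C AND NOT E AND D) OR (NOT B AND C AND E AND NOT D) OR (B AND NOT C AND NOT E AND D) OR (B AND NOT C AND E AND NOT D) OR (B AND C AND NOT E AND NOT D) OR (B AND C AND NOT E AND D)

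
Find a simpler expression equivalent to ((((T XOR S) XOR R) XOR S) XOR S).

By XOR self-cancellation ((E XOR v) XOR v = E):
= ((T XOR S) XOR R)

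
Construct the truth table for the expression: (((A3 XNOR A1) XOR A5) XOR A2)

A1 | A5 | A3 | A2 | Output
--------------------------
0 | 0 | 0 | 0 | 1
0 | 0 | 0 | 1 | 0
0 | 0 | 1 | 0 | 0
0 | 0 | 1 | 1 | 1
0 | 1 | 0 | 0 | 0
0 | 1 | 0 | 1 | 1
0 | 1 | 1 | 0 | 1
0 | 1 | 1 | 1 | 0
1 | 0 | 0 | 0 | 0
1 | 0 | 0 | 1 | 1
1 | 0 | 1 | 0 | 1
1 | 0 | 1 | 1 | 0
1 | 1 | 0 | 0 | 1
1 | 1 | 0 | 1 | 0
1 | 1 | 1 | 0 | 0
1 | 1 | 1 | 1 | 1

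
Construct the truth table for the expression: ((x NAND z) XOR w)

z | x | w | Output
------------------
0 | 0 | 0 | 1
0 | 0 | 1 | 0
0 | 1 | 0 | 1
0 | 1 | 1 | 0
1 | 0 | 0 | 1
1 | 0 | 1 | 0
1 | 1 | 0 | 0
1 | 1 | 1 | 1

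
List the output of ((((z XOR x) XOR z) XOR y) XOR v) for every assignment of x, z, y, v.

x | z | y | v | Output
----------------------
0 | 0 | 0 | 0 | 0
0 | 0 | 0 | 1 | 1
0 | 0 | 1 | 0 | 1
0 | 0 | 1 | 1 | 0
0 | 1 | 0 | 0 | 0
0 | 1 | 0 | 1 | 1
0 | 1 | 1 | 0 | 1
0 | 1 | 1 | 1 | 0
1 | 0 | 0 | 0 | 1
1 | 0 | 0 | 1 | 0
1 | 0 | 1 | 0 | 0
1 | 0 | 1 | 1 | 1
1 | 1 | 0 | 0 | 1
1 | 1 | 0 | 1 | 0
1 | 1 | 1 | 0 | 0
1 | 1 | 1 | 1 | 1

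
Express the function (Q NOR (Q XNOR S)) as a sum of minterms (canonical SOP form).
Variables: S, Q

Σm(2) = (S AND NOT Q)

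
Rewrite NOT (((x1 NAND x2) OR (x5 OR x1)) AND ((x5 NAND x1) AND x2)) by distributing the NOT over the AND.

NOT ((x1 NAND x2) OR (x5 OR x1)) OR NOT ((x5 NAND x1) AND x2)
De Morgan's: NOT(AND of terms) = OR of negations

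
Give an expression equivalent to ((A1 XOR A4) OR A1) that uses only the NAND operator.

((((A1 NAND (A1 NAND A4)) NAND (A4 NAND (A1 NAND A4))) NAND ((A1 NAND (A1 NAND A4)) NAND (A4 NAND (A1 NAND A4)))) NAND (A1 NAND A1))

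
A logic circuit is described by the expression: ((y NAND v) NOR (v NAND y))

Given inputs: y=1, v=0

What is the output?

Substituting: ((1 NAND 0) NOR (0 NAND 1))
= 0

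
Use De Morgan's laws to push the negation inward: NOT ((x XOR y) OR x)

NOT (x XOR y) AND NOT x
De Morgan's: NOT(OR of terms) = AND of negations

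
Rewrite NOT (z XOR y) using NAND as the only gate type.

(((z NAND (z NAND y)) NAND (y NAND (z NAND y))) NAND ((z NAND (z NAND y)) NAND (y NAND (z NAND y))))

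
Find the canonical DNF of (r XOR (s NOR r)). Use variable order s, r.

(NOT s AND NOT r) OR (NOT s AND r) OR (s AND r)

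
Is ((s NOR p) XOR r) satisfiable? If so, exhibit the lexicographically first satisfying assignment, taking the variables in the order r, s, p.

r=0, s=0, p=0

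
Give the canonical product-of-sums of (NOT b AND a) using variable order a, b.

ΠM(0, 1, 3) = (a OR b) AND (a OR NOT b) AND (NOT a OR NOT b)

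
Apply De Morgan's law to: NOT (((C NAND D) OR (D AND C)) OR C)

NOT ((C NAND D) OR (D AND C)) AND NOT C
De Morgan's: NOT(OR of terms) = AND of negations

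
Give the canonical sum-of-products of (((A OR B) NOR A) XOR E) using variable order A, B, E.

Σm(0, 3, 5, 7) = (NOT A AND NOT B AND NOT E) OR (NOT A AND B AND E) OR (A AND NOT B AND E) OR (A AND B AND E)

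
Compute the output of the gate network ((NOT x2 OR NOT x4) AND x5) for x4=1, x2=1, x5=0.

Substituting: ((NOT 1 OR NOT 1) AND 0)
= 0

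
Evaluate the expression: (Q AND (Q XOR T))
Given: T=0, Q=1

Substituting: (1 AND (1 XOR 0))
= 1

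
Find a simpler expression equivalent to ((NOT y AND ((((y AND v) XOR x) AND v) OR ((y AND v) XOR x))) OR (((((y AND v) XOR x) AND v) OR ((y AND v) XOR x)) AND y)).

By distribution ((E AND v) OR (E AND NOT v) = E) then absorption (E OR (E AND v) = E):
= ((y AND v) XOR x)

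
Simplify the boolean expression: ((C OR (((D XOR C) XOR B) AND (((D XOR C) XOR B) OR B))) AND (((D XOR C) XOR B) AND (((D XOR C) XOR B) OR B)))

By absorption (E AND (E OR v) = E) then absorption (E AND (E OR v) = E):
= ((D XOR C) XOR B)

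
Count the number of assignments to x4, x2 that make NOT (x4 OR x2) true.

Satisfying assignments: (0,0)
Count: 1 out of 4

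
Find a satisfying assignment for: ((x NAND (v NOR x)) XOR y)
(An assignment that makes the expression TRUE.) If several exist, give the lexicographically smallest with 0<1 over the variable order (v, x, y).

v=0, x=0, y=0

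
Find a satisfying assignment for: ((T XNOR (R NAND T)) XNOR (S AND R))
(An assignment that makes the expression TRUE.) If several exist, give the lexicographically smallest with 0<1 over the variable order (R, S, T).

R=0, S=0, T=0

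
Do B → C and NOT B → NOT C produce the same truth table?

No, Inverse is not equivalent to original (counterexample: B=0, C=1)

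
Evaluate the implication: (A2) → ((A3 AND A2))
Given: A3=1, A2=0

Antecedent (A2) = 0; consequent ((A3 AND A2)) = 0.
0 → 0 = 1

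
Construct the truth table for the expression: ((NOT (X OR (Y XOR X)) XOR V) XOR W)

V | X | Y | W | Output
----------------------
0 | 0 | 0 | 0 | 1
0 | 0 | 0 | 1 | 0
0 | 0 | 1 | 0 | 0
0 | 0 | 1 | 1 | 1
0 | 1 | 0 | 0 | 0
0 | 1 | 0 | 1 | 1
0 | 1 | 1 | 0 | 0
0 | 1 | 1 | 1 | 1
1 | 0 | 0 | 0 | 0
1 | 0 | 0 | 1 | 1
1 | 0 | 1 | 0 | 1
1 | 0 | 1 | 1 | 0
1 | 1 | 0 | 0 | 1
1 | 1 | 0 | 1 | 0
1 | 1 | 1 | 0 | 1
1 | 1 | 1 | 1 | 0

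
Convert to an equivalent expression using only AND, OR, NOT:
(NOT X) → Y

X OR Y
(Implication elimination: A → B = NOT A OR B)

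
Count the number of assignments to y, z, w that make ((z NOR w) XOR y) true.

Satisfying assignments: (0,0,0), (1,0,1), (1,1,0), (1,1,1)
Count: 4 out of 8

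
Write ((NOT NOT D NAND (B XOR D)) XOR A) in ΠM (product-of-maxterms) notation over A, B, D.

ΠM(1, 4, 6, 7) = (A OR B OR NOT D) AND (NOT A OR B OR D) AND (NOT A OR NOT B OR D) AND (NOT A OR NOT B OR NOT D)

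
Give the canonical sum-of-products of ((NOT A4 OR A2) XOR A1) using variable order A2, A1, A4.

Σm(0, 3, 4, 5) = (NOT A2 AND NOT A1 AND NOT A4) OR (NOT A2 AND A1 AND A4) OR (A2 AND NOT A1 AND NOT A4) OR (A2 AND NOT A1 AND A4)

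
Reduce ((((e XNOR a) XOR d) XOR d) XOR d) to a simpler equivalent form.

By XOR self-cancellation ((E XOR v) XOR v = E):
= ((e XNOR a) XOR d)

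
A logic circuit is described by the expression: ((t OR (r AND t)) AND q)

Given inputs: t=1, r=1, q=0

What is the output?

Substituting: ((1 OR (1 AND 1)) AND 0)
= 0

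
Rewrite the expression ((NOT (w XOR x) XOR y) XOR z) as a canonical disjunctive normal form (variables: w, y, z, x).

(NOT w AND NOT y AND NOT z AND NOT x) OR (NOT w AND NOT y AND z AND x) OR (NOT w AND y AND NOT z AND x) OR (NOT w AND y AND z AND NOT x) OR (w AND NOT y AND NOT z AND x) OR (w AND NOT y AND z AND NOT x) OR (w AND y AND NOT z AND NOT x) OR (w AND y AND z AND x)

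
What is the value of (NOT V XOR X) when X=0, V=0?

Substituting: (NOT 0 XOR 0)
= 1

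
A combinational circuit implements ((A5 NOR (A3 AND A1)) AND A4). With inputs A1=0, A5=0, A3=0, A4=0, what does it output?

Substituting: ((0 NOR (0 AND 0)) AND 0)
= 0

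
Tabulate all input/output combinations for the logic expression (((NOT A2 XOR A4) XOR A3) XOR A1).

A4 | A2 | A3 | A1 | Output
--------------------------
0 | 0 | 0 | 0 | 1
0 | 0 | 0 | 1 | 0
0 | 0 | 1 | 0 | 0
0 | 0 | 1 | 1 | 1
0 | 1 | 0 | 0 | 0
0 | 1 | 0 | 1 | 1
0 | 1 | 1 | 0 | 1
0 | 1 | 1 | 1 | 0
1 | 0 | 0 | 0 | 0
1 | 0 | 0 | 1 | 1
1 | 0 | 1 | 0 | 1
1 | 0 | 1 | 1 | 0
1 | 1 | 0 | 0 | 1
1 | 1 | 0 | 1 | 0
1 | 1 | 1 | 0 | 0
1 | 1 | 1 | 1 | 1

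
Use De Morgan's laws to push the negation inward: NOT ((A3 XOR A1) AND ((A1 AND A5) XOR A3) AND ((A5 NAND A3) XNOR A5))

NOT (A3 XOR A1) OR NOT ((A1 AND A5) XOR A3) OR NOT ((A5 NAND A3) XNOR A5)
De Morgan's: NOT(AND of terms) = OR of negations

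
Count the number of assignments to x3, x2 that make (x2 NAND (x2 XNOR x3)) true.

Satisfying assignments: (0,0), (0,1), (1,0)
Count: 3 out of 4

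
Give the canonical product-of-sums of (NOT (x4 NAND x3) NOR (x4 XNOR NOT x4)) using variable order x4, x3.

ΠM(3) = (NOT x4 OR NOT x3)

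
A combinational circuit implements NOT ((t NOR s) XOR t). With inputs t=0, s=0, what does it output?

Substituting: NOT ((0 NOR 0) XOR 0)
= 0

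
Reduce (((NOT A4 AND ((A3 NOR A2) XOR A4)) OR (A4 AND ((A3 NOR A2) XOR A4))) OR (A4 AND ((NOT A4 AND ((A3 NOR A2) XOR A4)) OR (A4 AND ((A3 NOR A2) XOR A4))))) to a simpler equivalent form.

By absorption (E OR (E AND v) = E) then distribution ((E AND v) OR (E AND NOT v) = E):
= ((A3 NOR A2) XOR A4)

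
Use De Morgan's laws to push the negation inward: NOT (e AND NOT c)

NOT e OR c
De Morgan's: NOT(AND of terms) = OR of negations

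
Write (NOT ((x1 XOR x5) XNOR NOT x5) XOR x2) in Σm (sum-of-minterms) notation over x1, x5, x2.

Σm(0, 2, 5, 7) = (NOT x1 AND NOT x5 AND NOT x2) OR (NOT x1 AND x5 AND NOT x2) OR (x1 AND NOT x5 AND x2) OR (x1 AND x5 AND x2)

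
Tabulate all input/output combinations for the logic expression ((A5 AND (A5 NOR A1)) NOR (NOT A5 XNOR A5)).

A5 | A1 | Output
----------------
0 | 0 | 1
0 | 1 | 1
1 | 0 | 1
1 | 1 | 1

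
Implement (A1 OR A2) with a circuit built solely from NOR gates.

((A1 NOR A2) NOR (A1 NOR A2))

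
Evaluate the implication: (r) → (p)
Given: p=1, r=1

Antecedent (r) = 1; consequent (p) = 1.
1 → 1 = 1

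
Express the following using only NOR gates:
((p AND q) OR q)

((((p NOR p) NOR (q NOR q)) NOR q) NOR (((p NOR p) NOR (q NOR q)) NOR q))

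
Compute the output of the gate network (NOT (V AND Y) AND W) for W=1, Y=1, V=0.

Substituting: (NOT (0 AND 1) AND 1)
= 1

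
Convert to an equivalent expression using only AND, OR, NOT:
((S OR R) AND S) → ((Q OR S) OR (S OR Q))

NOT ((S OR R) AND S) OR ((Q OR S) OR (S OR Q))
(Implication elimination: A → B = NOT A OR B)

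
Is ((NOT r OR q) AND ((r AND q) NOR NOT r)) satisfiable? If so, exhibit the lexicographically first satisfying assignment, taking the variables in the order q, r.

UNSATISFIABLE - no assignment makes this expression true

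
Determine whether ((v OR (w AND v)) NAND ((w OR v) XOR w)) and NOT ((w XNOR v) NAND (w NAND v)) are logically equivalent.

No. Counterexample: with v=0, w=1, Expression 1 = 1 but Expression 2 = 0.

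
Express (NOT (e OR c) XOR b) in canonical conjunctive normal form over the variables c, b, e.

(c OR b OR NOT e) AND (c OR NOT b OR e) AND (NOT c OR b OR e) AND (NOT c OR b OR NOT e)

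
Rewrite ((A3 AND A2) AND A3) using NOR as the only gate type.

((((A3 NOR A3) NOR (A2 NOR A2)) NOR ((A3 NOR A3) NOR (A2 NOR A2))) NOR (A3 NOR A3))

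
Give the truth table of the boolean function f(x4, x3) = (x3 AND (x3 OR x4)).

x4 | x3 | Output
----------------
0 | 0 | 0
0 | 1 | 1
1 | 0 | 0
1 | 1 | 1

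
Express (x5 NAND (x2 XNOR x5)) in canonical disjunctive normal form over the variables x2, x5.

(NOT x2 AND NOT x5) OR (NOT x2 AND x5) OR (x2 AND NOT x5)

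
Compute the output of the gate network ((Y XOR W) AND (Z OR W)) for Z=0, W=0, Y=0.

Substituting: ((0 XOR 0) AND (0 OR 0))
= 0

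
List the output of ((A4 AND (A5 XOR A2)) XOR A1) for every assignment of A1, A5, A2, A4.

A1 | A5 | A2 | A4 | Output
--------------------------
0 | 0 | 0 | 0 | 0
0 | 0 | 0 | 1 | 0
0 | 0 | 1 | 0 | 0
0 | 0 | 1 | 1 | 1
0 | 1 | 0 | 0 | 0
0 | 1 | 0 | 1 | 1
0 | 1 | 1 | 0 | 0
0 | 1 | 1 | 1 | 0
1 | 0 | 0 | 0 | 1
1 | 0 | 0 | 1 | 1
1 | 0 | 1 | 0 | 1
1 | 0 | 1 | 1 | 0
1 | 1 | 0 | 0 | 1
1 | 1 | 0 | 1 | 0
1 | 1 | 1 | 0 | 1
1 | 1 | 1 | 1 | 1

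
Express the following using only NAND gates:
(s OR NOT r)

((s NAND s) NAND ((r NAND r) NAND (r NAND r)))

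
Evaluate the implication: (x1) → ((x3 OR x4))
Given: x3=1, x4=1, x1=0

Antecedent (x1) = 0; consequent ((x3 OR x4)) = 1.
0 → 1 = 1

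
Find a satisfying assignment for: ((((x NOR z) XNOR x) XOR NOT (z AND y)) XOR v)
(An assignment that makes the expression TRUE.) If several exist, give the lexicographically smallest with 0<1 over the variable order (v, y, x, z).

v=0, y=0, x=0, z=0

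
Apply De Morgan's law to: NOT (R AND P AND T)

NOT R OR NOT P OR NOT T
De Morgan's: NOT(AND of terms) = OR of negations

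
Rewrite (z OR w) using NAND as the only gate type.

((z NAND z) NAND (w NAND w))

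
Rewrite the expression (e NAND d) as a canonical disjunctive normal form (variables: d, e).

(NOT d AND NOT e) OR (NOT d AND e) OR (d AND NOT e)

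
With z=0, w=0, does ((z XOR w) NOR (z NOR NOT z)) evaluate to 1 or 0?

Substituting: ((0 XOR 0) NOR (0 NOR NOT 0))
= 1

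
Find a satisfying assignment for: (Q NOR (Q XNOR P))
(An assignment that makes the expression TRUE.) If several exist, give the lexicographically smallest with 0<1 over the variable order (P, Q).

P=1, Q=0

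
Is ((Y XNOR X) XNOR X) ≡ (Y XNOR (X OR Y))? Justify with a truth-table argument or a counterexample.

No. Counterexample: with X=0, Y=0, Expression 1 = 0 but Expression 2 = 1.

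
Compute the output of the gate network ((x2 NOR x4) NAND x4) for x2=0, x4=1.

Substituting: ((0 NOR 1) NAND 1)
= 1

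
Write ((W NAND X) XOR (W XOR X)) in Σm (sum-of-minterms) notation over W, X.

Σm(0) = (NOT W AND NOT X)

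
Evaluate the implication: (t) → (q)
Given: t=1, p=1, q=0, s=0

Antecedent (t) = 1; consequent (q) = 0.
1 → 0 = 0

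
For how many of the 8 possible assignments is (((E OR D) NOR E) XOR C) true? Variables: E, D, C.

Satisfying assignments: (0,0,0), (0,1,1), (1,0,1), (1,1,1)
Count: 4 out of 8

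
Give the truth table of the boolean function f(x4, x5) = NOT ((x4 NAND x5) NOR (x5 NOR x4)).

x4 | x5 | Output
----------------
0 | 0 | 1
0 | 1 | 1
1 | 0 | 1
1 | 1 | 0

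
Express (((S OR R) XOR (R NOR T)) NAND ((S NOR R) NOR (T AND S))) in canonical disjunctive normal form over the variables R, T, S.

(NOT R AND NOT T AND NOT S) OR (NOT R AND NOT T AND S) OR (NOT R AND T AND NOT S) OR (NOT R AND T AND S) OR (R AND T AND S)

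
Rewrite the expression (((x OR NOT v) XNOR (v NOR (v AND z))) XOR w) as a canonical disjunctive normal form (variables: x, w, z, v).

(NOT x AND NOT w AND NOT z AND NOT v) OR (NOT x AND NOT w AND NOT z AND v) OR (NOT x AND NOT w AND z AND NOT v) OR (NOT x AND NOT w AND z AND v) OR (x AND NOT w AND NOT z AND NOT v) OR (x AND NOT w AND z AND NOT v) OR (x AND w AND NOT z AND v) OR (x AND w AND z AND v)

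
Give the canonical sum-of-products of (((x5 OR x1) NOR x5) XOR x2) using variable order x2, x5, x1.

Σm(0, 5, 6, 7) = (NOT x2 AND NOT x5 AND NOT x1) OR (x2 AND NOT x5 AND x1) OR (x2 AND x5 AND NOT x1) OR (x2 AND x5 AND x1)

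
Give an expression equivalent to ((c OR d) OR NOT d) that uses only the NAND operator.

((((c NAND c) NAND (d NAND d)) NAND ((c NAND c) NAND (d NAND d))) NAND ((d NAND d) NAND (d NAND d)))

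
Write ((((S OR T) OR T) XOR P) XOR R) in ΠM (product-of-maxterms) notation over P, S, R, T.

ΠM(0, 3, 6, 7, 9, 10, 12, 13) = (P OR S OR R OR T) AND (P OR S OR NOT R OR NOT T) AND (P OR NOT S OR NOT R OR T) AND (P OR NOT S OR NOT R OR NOT T) AND (NOT P OR S OR R OR NOT T) AND (NOT P OR S OR NOT R OR T) AND (NOT P OR NOT S OR R OR T) AND (NOT P OR NOT S OR R OR NOT T)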